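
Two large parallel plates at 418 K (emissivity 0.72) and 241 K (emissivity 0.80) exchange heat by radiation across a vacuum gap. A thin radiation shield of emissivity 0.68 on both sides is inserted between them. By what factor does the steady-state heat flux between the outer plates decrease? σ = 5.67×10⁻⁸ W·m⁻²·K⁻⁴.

factor ≈ 2.18

Without shield: q₀ = σΔ(T⁴)/(1/ε₁+1/ε₂−1) with denominator 1.639.
With shield the two gaps are in series; the resistances add: (1/ε₁+1/ε_s−1)+(1/ε_s+1/ε₂−1) = 1.859+1.721 = 3.580.
Heat-flux ratio q₀/q = 3.580/1.639.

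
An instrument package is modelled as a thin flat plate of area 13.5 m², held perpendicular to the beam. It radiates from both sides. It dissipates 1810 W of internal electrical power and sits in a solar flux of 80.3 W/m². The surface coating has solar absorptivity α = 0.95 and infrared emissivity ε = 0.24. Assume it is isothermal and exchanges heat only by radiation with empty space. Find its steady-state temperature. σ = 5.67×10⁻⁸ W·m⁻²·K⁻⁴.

At steady state, absorbed solar power + internal power = radiated power.
Absorbed: α·S·A_cross = 0.95·80.3·13.50 = 1030 W (cross-section A).
Total input = 1030 + 1810 = 2840 W.
Radiated: εσ·A_surf·T⁴ with A_surf = 2A = 27.00 m².
T⁴ = 2840/(0.24·5.67×10⁻⁸·27.00) = 7.729×10⁹ K⁴.

T ≈ 297 K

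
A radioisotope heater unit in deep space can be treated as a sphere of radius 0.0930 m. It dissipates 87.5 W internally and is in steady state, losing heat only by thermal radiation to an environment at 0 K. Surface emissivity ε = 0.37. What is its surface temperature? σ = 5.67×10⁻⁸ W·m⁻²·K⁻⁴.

T ≈ 443 K

Steady state: internal power = radiated power, P = εσA T⁴.
Radiating area A = 4πr² = 0.1087 m².
T⁴ = P/(εσA) = 87.5/(0.37·5.67×10⁻⁸·0.1087) = 3.837×10¹⁰ K⁴.
T = (3.837×10¹⁰)^(1/4).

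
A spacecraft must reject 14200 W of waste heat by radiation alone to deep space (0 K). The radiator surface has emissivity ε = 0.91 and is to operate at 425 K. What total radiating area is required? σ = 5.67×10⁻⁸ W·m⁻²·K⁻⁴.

A ≈ 8.44 m²

P = εσA T⁴ ⇒ A = P/(εσT⁴).
T⁴ = 3.263×10¹⁰ K⁴.
A = 14200/(0.91 × 5.67×10⁻⁸ × 3.263×10¹⁰).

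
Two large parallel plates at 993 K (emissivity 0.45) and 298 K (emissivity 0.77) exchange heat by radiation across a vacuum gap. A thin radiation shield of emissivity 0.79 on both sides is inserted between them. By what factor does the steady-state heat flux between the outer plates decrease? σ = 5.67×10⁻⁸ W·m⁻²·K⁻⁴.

factor ≈ 1.61

Without shield: q₀ = σΔ(T⁴)/(1/ε₁+1/ε₂−1) with denominator 2.521.
With shield the two gaps are in series; the resistances add: (1/ε₁+1/ε_s−1)+(1/ε_s+1/ε₂−1) = 2.488+1.565 = 4.053.
Heat-flux ratio q₀/q = 4.053/2.521.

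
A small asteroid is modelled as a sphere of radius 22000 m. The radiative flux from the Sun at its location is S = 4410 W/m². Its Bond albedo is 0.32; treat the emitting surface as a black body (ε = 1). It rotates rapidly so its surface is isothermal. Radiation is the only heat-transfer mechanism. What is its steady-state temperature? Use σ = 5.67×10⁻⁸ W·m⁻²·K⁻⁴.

T ≈ 339 K

At equilibrium, absorbed power = emitted power.
Absorbing cross-section = πr² = 1.521×10⁹ m²; emitting surface = 4πr² = 6.082×10⁹ m² (ratio 4).
(1−a)S·A_cross = εσ·A_surf·T⁴  ⇒  T⁴ = (1−a)S/(4σ).
T⁴ = 0.680·4410/(4·5.67×10⁻⁸) = 1.322×10¹⁰ K⁴.
T = (1.322×10¹⁰)^(1/4).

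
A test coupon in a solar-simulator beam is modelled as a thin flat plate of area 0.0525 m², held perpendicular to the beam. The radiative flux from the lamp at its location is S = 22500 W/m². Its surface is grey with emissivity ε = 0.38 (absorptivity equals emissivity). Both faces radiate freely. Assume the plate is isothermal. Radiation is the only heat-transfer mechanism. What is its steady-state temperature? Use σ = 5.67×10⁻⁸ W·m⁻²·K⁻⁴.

At equilibrium, absorbed power = emitted power.
Absorbing cross-section = A = 0.05250 m²; emitting surface = 2A = 0.1050 m² (ratio 2).
εS·A_cross = εσ·A_surf·T⁴  ⇒  T⁴ = S/(2σ)   (ε cancels).
T⁴ = 22500/(2·5.67×10⁻⁸) = 1.984×10¹¹ K⁴.
T = (1.984×10¹¹)^(1/4).

T ≈ 667 K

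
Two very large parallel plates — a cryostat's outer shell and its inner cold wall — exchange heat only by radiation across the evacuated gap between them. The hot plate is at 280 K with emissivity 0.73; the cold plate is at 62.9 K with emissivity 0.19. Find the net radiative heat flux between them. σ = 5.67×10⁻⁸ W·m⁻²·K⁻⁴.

q ≈ 61.7 W/m²

For two infinite grey parallel plates, q = σ(T₁⁴ − T₂⁴)/(1/ε₁ + 1/ε₂ − 1).
T₁⁴ − T₂⁴ = 6.147×10⁹ − 1.565×10⁷ = 6.131×10⁹ K⁴.
1/ε₁ + 1/ε₂ − 1 = 1.370 + 5.263 − 1 = 5.633.
q = 5.67×10⁻⁸ × 6.131×10⁹ / 5.633.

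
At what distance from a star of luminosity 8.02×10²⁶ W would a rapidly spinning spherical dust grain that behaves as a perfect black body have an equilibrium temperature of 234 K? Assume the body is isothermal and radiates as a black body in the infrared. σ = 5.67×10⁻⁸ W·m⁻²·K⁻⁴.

d ≈ 3.06×10¹¹ m

For an isothermal black-emitting sphere, (1−a)S·πr² = σ·4πr²·T⁴ ⇒ S = 4σT⁴/(1−a).
S = 4·5.67×10⁻⁸·(234)⁴/1.00 = 680.0 W/m².
Flux falls as S = L/(4πd²), so d = √(L/(4πS)) = √(8.02×10²⁶/(4π·680.0)).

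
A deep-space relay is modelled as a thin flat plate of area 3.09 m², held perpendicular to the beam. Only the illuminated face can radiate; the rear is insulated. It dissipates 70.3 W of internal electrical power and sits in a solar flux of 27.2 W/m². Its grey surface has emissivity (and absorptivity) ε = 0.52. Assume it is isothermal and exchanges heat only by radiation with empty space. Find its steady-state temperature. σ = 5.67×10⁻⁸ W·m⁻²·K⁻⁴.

T ≈ 188 K

At steady state, absorbed solar power + internal power = radiated power.
Absorbed: α·S·A_cross = 0.52·27.2·3.090 = 43.70 W (cross-section A).
Total input = 43.70 + 70.3 = 114.0 W.
Radiated: εσ·A_surf·T⁴ with A_surf = A = 3.090 m².
T⁴ = 114.0/(0.52·5.67×10⁻⁸·3.090) = 1.251×10⁹ K⁴.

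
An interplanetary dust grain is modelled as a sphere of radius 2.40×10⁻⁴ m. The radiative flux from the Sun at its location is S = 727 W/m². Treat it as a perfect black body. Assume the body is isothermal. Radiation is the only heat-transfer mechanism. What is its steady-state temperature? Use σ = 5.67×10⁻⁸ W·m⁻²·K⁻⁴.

At equilibrium, absorbed power = emitted power.
Absorbing cross-section = πr² = 1.810×10⁻⁷ m²; emitting surface = 4πr² = 7.238×10⁻⁷ m² (ratio 4).
S·A_cross = εσ·A_surf·T⁴  ⇒  T⁴ = S/(4σ).
T⁴ = 1.00·727/(4·5.67×10⁻⁸) = 3.205×10⁹ K⁴.
T = (3.205×10⁹)^(1/4).

T ≈ 238 K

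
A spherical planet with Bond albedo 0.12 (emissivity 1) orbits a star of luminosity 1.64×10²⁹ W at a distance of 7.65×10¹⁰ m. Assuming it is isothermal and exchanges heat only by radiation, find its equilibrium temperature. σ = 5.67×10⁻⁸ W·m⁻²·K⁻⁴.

First find the stellar flux at distance d: S = L/(4πd²) = 1.64×10²⁹/(4π·(7.65×10¹⁰)²) = 2.230×10⁶ W/m².
For an isothermal sphere, absorbed (1−a)S·πr² = emitted σ·4πr²·T⁴, so T⁴ = (1−a)S/(4σ).
T⁴ = 0.880·2.230×10⁶/(4·5.67×10⁻⁸) = 8.653×10¹² K⁴.

T ≈ 1720 K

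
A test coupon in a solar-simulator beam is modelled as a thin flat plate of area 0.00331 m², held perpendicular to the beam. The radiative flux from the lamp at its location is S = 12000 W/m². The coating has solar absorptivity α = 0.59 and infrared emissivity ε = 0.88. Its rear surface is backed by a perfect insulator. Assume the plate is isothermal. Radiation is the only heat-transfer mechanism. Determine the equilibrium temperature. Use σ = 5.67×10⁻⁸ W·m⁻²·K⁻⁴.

T ≈ 614 K

At equilibrium, absorbed power = emitted power.
Absorbing cross-section = A = 0.003310 m²; emitting surface = A = 0.003310 m² (ratio 1).
αS·A_cross = εσ·A_surf·T⁴  ⇒  T⁴ = αS/(ε·1σ).
T⁴ = 0.590·12000/(0.88·1·5.67×10⁻⁸) = 1.419×10¹¹ K⁴.
T = (1.419×10¹¹)^(1/4).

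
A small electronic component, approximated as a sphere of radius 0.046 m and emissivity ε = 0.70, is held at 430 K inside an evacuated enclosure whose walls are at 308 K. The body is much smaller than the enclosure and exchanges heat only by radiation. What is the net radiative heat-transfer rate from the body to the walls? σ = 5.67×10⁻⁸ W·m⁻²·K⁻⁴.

For a small grey body in a large enclosure: P_net = εσA(T_body⁴ − T_wall⁴).
A = 4πr² = 0.02659 m²; T_body⁴ − T_wall⁴ = 3.419×10¹⁰ − 8.999×10⁹ = 2.519×10¹⁰ K⁴.
|P_net| = 0.70·5.67×10⁻⁸·0.02659·2.519×10¹⁰.

P_net ≈ 26.6 W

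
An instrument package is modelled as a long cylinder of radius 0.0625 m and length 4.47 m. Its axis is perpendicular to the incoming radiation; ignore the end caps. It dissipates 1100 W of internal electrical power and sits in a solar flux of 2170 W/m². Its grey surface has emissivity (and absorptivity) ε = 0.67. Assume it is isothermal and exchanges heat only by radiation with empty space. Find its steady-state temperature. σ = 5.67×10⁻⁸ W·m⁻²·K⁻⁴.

T ≈ 412 K

At steady state, absorbed solar power + internal power = radiated power.
Absorbed: α·S·A_cross = 0.67·2170·0.5587 = 812.4 W (cross-section 2rL).
Total input = 812.4 + 1100 = 1912 W.
Radiated: εσ·A_surf·T⁴ with A_surf = 2πrL = 1.755 m².
T⁴ = 1912/(0.67·5.67×10⁻⁸·1.755) = 2.868×10¹⁰ K⁴.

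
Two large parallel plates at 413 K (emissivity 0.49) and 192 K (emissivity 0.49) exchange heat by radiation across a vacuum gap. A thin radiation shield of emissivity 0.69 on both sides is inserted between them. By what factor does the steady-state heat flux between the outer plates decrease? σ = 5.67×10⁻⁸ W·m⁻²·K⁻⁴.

factor ≈ 1.62

Without shield: q₀ = σΔ(T⁴)/(1/ε₁+1/ε₂−1) with denominator 3.082.
With shield the two gaps are in series; the resistances add: (1/ε₁+1/ε_s−1)+(1/ε_s+1/ε₂−1) = 2.490+2.490 = 4.980.
Heat-flux ratio q₀/q = 4.980/3.082.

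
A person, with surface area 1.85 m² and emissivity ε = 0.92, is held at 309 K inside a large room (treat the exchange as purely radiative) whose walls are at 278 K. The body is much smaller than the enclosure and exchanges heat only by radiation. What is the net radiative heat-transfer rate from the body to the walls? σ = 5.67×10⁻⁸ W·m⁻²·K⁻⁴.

P_net ≈ 303 W

For a small grey body in a large enclosure: P_net = εσA(T_body⁴ − T_wall⁴).
A = 1.85 m²; T_body⁴ − T_wall⁴ = 9.117×10⁹ − 5.973×10⁹ = 3.144×10⁹ K⁴.
|P_net| = 0.92·5.67×10⁻⁸·1.850·3.144×10⁹.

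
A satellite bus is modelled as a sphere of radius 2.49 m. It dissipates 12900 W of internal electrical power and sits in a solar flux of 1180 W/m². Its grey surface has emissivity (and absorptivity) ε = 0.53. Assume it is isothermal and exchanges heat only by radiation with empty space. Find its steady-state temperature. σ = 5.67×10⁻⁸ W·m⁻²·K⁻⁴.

At steady state, absorbed solar power + internal power = radiated power.
Absorbed: α·S·A_cross = 0.53·1180·19.48 = 12180 W (cross-section πr²).
Total input = 12180 + 12900 = 25080 W.
Radiated: εσ·A_surf·T⁴ with A_surf = 4πr² = 77.91 m².
T⁴ = 25080/(0.53·5.67×10⁻⁸·77.91) = 1.071×10¹⁰ K⁴.

T ≈ 322 K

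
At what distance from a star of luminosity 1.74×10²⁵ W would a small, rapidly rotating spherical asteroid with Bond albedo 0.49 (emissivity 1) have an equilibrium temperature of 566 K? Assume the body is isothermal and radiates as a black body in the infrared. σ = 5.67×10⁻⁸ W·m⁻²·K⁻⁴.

d ≈ 5.51×10⁹ m

For an isothermal black-emitting sphere, (1−a)S·πr² = σ·4πr²·T⁴ ⇒ S = 4σT⁴/(1−a).
S = 4·5.67×10⁻⁸·(566)⁴/0.510 = 45640 W/m².
Flux falls as S = L/(4πd²), so d = √(L/(4πS)) = √(1.74×10²⁵/(4π·45640)).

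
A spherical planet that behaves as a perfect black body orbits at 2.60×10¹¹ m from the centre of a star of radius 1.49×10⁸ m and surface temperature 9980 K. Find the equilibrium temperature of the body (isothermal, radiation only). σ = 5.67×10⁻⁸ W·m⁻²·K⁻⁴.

T ≈ 169 K

The star's surface emits σT_*⁴; at distance d the flux is S = σT_*⁴(R_*/d)².
S = 5.67×10⁻⁸·(9980)⁴·(1.49×10⁸/2.60×10¹¹)² = 184.7 W/m².
For an isothermal sphere T⁴ = (1−a)S/(4σ) = 8.145×10⁸ K⁴.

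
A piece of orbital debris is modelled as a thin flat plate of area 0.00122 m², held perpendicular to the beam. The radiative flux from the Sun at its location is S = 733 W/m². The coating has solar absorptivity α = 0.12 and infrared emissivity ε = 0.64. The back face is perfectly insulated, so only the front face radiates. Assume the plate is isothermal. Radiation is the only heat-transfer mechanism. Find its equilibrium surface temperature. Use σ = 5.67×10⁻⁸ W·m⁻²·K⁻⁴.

T ≈ 222 K

At equilibrium, absorbed power = emitted power.
Absorbing cross-section = A = 0.001220 m²; emitting surface = A = 0.001220 m² (ratio 1).
αS·A_cross = εσ·A_surf·T⁴  ⇒  T⁴ = αS/(ε·1σ).
T⁴ = 0.120·733/(0.64·1·5.67×10⁻⁸) = 2.424×10⁹ K⁴.
T = (2.424×10⁹)^(1/4).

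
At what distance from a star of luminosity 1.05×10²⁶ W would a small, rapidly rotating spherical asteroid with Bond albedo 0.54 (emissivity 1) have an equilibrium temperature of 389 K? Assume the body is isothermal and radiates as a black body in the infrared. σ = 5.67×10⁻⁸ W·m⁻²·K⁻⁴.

d ≈ 2.72×10¹⁰ m

For an isothermal black-emitting sphere, (1−a)S·πr² = σ·4πr²·T⁴ ⇒ S = 4σT⁴/(1−a).
S = 4·5.67×10⁻⁸·(389)⁴/0.460 = 11290 W/m².
Flux falls as S = L/(4πd²), so d = √(L/(4πS)) = √(1.05×10²⁶/(4π·11290)).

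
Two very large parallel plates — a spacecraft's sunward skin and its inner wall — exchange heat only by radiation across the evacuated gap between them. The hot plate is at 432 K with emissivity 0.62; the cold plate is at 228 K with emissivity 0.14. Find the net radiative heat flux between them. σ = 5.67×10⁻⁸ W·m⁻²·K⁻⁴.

For two infinite grey parallel plates, q = σ(T₁⁴ − T₂⁴)/(1/ε₁ + 1/ε₂ − 1).
T₁⁴ − T₂⁴ = 3.483×10¹⁰ − 2.702×10⁹ = 3.213×10¹⁰ K⁴.
1/ε₁ + 1/ε₂ − 1 = 1.613 + 7.143 − 1 = 7.756.
q = 5.67×10⁻⁸ × 3.213×10¹⁰ / 7.756.

q ≈ 235 W/m²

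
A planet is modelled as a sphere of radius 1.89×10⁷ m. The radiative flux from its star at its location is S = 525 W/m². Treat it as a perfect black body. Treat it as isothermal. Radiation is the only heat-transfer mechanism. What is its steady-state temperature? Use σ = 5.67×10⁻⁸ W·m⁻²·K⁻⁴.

At equilibrium, absorbed power = emitted power.
Absorbing cross-section = πr² = 1.122×10¹⁵ m²; emitting surface = 4πr² = 4.489×10¹⁵ m² (ratio 4).
S·A_cross = εσ·A_surf·T⁴  ⇒  T⁴ = S/(4σ).
T⁴ = 1.00·525/(4·5.67×10⁻⁸) = 2.315×10⁹ K⁴.
T = (2.315×10⁹)^(1/4).

T ≈ 219 K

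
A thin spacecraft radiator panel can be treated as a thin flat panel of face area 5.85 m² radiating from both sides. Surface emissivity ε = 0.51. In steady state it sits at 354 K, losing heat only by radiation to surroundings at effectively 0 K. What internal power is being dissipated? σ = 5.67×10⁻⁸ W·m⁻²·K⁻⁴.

P ≈ 5310 W

Steady state: P = εσA T⁴.
A = 2·5.85 = 11.70 m²; T⁴ = (354)⁴ = 1.570×10¹⁰ K⁴.
P = 0.51 × 5.67×10⁻⁸ × 11.70 × 1.570×10¹⁰.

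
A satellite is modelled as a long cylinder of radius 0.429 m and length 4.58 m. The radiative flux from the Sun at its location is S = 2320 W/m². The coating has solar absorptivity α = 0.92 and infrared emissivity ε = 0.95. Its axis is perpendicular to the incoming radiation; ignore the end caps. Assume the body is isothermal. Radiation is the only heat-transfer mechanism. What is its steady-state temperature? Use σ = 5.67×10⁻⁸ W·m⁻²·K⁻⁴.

T ≈ 335 K

At equilibrium, absorbed power = emitted power.
Absorbing cross-section = 2rL = 3.930 m²; emitting surface = 2πrL = 12.35 m² (ratio π).
αS·A_cross = εσ·A_surf·T⁴  ⇒  T⁴ = αS/(ε·πσ).
T⁴ = 0.920·2320/(0.95·π·5.67×10⁻⁸) = 1.261×10¹⁰ K⁴.
T = (1.261×10¹⁰)^(1/4).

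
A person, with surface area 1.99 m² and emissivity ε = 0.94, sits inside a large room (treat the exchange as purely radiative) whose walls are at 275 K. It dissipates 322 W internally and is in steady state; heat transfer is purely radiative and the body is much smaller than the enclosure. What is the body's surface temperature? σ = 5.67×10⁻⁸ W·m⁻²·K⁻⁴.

T ≈ 306 K

For a small grey body in a large enclosure, net radiated power = εσA(T⁴ − T_w⁴).
Steady state: P = εσA(T⁴ − T_w⁴) with A = 1.99 m².
T⁴ = P/(εσA) + T_w⁴ = 322/(0.94·5.67×10⁻⁸·1.990) + (275)⁴
    = 3.036×10⁹ + 5.719×10⁹ = 8.755×10⁹ K⁴.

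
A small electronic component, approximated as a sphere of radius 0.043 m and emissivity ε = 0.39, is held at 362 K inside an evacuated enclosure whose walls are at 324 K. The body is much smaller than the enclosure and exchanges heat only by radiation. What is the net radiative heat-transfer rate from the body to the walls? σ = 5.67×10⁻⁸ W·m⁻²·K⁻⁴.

P_net ≈ 3.16 W

For a small grey body in a large enclosure: P_net = εσA(T_body⁴ − T_wall⁴).
A = 4πr² = 0.02324 m²; T_body⁴ − T_wall⁴ = 1.717×10¹⁰ − 1.102×10¹⁰ = 6.153×10⁹ K⁴.
|P_net| = 0.39·5.67×10⁻⁸·0.02324·6.153×10⁹.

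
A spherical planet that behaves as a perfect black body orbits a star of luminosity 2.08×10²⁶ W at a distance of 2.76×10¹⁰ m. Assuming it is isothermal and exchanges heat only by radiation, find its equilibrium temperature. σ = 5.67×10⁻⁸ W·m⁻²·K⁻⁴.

T ≈ 556 K

First find the stellar flux at distance d: S = L/(4πd²) = 2.08×10²⁶/(4π·(2.76×10¹⁰)²) = 21730 W/m².
For an isothermal sphere, absorbed (1−a)S·πr² = emitted σ·4πr²·T⁴, so T⁴ = (1−a)S/(4σ).
T⁴ = 1.00·21730/(4·5.67×10⁻⁸) = 9.581×10¹⁰ K⁴.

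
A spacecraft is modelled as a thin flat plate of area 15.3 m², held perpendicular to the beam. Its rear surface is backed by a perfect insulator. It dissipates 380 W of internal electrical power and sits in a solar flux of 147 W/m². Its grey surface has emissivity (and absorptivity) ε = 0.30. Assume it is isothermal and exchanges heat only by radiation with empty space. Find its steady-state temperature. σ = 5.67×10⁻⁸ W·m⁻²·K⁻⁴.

At steady state, absorbed solar power + internal power = radiated power.
Absorbed: α·S·A_cross = 0.30·147·15.30 = 674.7 W (cross-section A).
Total input = 674.7 + 380 = 1055 W.
Radiated: εσ·A_surf·T⁴ with A_surf = A = 15.30 m².
T⁴ = 1055/(0.30·5.67×10⁻⁸·15.30) = 4.053×10⁹ K⁴.

T ≈ 252 K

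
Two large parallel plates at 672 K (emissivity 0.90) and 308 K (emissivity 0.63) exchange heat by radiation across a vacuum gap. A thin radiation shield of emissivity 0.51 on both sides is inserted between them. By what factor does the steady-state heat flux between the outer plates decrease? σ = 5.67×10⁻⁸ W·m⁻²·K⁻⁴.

factor ≈ 2.72

Without shield: q₀ = σΔ(T⁴)/(1/ε₁+1/ε₂−1) with denominator 1.698.
With shield the two gaps are in series; the resistances add: (1/ε₁+1/ε_s−1)+(1/ε_s+1/ε₂−1) = 2.072+2.548 = 4.620.
Heat-flux ratio q₀/q = 4.620/1.698.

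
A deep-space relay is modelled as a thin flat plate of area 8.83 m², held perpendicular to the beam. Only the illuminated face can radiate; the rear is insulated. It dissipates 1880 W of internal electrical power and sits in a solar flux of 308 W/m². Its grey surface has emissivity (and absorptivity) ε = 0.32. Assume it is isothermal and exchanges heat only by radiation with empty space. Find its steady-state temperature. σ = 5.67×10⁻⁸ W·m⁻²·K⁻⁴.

T ≈ 362 K

At steady state, absorbed solar power + internal power = radiated power.
Absorbed: α·S·A_cross = 0.32·308·8.830 = 870.3 W (cross-section A).
Total input = 870.3 + 1880 = 2750 W.
Radiated: εσ·A_surf·T⁴ with A_surf = A = 8.830 m².
T⁴ = 2750/(0.32·5.67×10⁻⁸·8.830) = 1.717×10¹⁰ K⁴.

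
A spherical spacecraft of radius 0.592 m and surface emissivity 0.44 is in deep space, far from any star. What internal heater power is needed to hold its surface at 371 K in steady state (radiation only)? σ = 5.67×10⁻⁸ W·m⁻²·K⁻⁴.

P = εσ·4πr²·T⁴.
4πr² = 4.404 m²; T⁴ = 1.895×10¹⁰ K⁴.
P = 0.44·5.67×10⁻⁸·4.404·1.895×10¹⁰.

P ≈ 2080 W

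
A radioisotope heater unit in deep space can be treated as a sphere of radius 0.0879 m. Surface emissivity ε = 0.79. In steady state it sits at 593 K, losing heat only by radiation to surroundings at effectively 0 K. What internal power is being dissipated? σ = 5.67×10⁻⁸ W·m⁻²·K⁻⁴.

Steady state: P = εσA T⁴.
A = 4πr² = 0.09709 m²; T⁴ = (593)⁴ = 1.237×10¹¹ K⁴.
P = 0.79 × 5.67×10⁻⁸ × 0.09709 × 1.237×10¹¹.

P ≈ 538 W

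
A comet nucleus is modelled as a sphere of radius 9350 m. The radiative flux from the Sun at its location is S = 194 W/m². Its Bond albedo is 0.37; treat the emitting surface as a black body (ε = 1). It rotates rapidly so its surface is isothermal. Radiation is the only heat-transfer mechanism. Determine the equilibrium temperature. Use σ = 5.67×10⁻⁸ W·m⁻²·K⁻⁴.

T ≈ 152 K

At equilibrium, absorbed power = emitted power.
Absorbing cross-section = πr² = 2.746×10⁸ m²; emitting surface = 4πr² = 1.099×10⁹ m² (ratio 4).
(1−a)S·A_cross = εσ·A_surf·T⁴  ⇒  T⁴ = (1−a)S/(4σ).
T⁴ = 0.630·194/(4·5.67×10⁻⁸) = 5.389×10⁸ K⁴.
T = (5.389×10⁸)^(1/4).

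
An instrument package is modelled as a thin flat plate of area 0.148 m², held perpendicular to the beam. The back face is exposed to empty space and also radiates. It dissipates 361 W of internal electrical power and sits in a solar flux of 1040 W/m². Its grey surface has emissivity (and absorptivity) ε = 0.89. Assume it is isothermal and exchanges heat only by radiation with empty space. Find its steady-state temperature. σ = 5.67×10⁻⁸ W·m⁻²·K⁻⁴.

At steady state, absorbed solar power + internal power = radiated power.
Absorbed: α·S·A_cross = 0.89·1040·0.1480 = 137.0 W (cross-section A).
Total input = 137.0 + 361 = 498.0 W.
Radiated: εσ·A_surf·T⁴ with A_surf = 2A = 0.2960 m².
T⁴ = 498.0/(0.89·5.67×10⁻⁸·0.2960) = 3.334×10¹⁰ K⁴.

T ≈ 427 K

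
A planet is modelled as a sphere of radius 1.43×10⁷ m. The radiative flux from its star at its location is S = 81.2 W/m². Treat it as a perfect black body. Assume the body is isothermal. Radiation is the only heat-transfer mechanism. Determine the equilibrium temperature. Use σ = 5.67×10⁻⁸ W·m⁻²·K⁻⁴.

At equilibrium, absorbed power = emitted power.
Absorbing cross-section = πr² = 6.424×10¹⁴ m²; emitting surface = 4πr² = 2.570×10¹⁵ m² (ratio 4).
S·A_cross = εσ·A_surf·T⁴  ⇒  T⁴ = S/(4σ).
T⁴ = 1.00·81.2/(4·5.67×10⁻⁸) = 3.580×10⁸ K⁴.
T = (3.580×10⁸)^(1/4).

T ≈ 138 K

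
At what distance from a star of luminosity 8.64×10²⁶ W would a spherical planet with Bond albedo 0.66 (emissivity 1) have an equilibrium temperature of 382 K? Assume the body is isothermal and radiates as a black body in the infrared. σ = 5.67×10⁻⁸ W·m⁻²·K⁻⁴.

d ≈ 6.96×10¹⁰ m

For an isothermal black-emitting sphere, (1−a)S·πr² = σ·4πr²·T⁴ ⇒ S = 4σT⁴/(1−a).
S = 4·5.67×10⁻⁸·(382)⁴/0.340 = 14200 W/m².
Flux falls as S = L/(4πd²), so d = √(L/(4πS)) = √(8.64×10²⁶/(4π·14200)).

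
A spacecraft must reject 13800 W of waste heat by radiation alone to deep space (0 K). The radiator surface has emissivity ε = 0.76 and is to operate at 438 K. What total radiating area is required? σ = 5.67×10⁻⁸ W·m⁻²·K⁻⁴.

P = εσA T⁴ ⇒ A = P/(εσT⁴).
T⁴ = 3.680×10¹⁰ K⁴.
A = 13800/(0.76 × 5.67×10⁻⁸ × 3.680×10¹⁰).

A ≈ 8.70 m²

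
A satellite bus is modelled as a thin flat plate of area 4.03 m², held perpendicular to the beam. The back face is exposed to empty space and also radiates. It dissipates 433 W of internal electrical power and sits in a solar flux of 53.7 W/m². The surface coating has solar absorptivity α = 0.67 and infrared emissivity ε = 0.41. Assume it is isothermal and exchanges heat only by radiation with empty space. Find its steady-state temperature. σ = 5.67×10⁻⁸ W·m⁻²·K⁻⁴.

T ≈ 236 K

At steady state, absorbed solar power + internal power = radiated power.
Absorbed: α·S·A_cross = 0.67·53.7·4.030 = 145.0 W (cross-section A).
Total input = 145.0 + 433 = 578.0 W.
Radiated: εσ·A_surf·T⁴ with A_surf = 2A = 8.060 m².
T⁴ = 578.0/(0.41·5.67×10⁻⁸·8.060) = 3.085×10⁹ K⁴.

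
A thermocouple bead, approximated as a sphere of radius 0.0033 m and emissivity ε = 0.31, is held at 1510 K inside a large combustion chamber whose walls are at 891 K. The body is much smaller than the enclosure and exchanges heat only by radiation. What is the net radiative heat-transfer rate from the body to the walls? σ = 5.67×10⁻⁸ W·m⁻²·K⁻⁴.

P_net ≈ 11.0 W

For a small grey body in a large enclosure: P_net = εσA(T_body⁴ − T_wall⁴).
A = 4πr² = 1.368×10⁻⁴ m²; T_body⁴ − T_wall⁴ = 5.199×10¹² − 6.302×10¹¹ = 4.569×10¹² K⁴.
|P_net| = 0.31·5.67×10⁻⁸·1.368×10⁻⁴·4.569×10¹².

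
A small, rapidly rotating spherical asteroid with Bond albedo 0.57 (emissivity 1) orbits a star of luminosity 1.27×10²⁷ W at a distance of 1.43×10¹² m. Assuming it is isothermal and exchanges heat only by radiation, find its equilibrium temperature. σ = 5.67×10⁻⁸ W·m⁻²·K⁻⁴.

T ≈ 98.4 K

First find the stellar flux at distance d: S = L/(4πd²) = 1.27×10²⁷/(4π·(1.43×10¹²)²) = 49.42 W/m².
For an isothermal sphere, absorbed (1−a)S·πr² = emitted σ·4πr²·T⁴, so T⁴ = (1−a)S/(4σ).
T⁴ = 0.430·49.42/(4·5.67×10⁻⁸) = 9.370×10⁷ K⁴.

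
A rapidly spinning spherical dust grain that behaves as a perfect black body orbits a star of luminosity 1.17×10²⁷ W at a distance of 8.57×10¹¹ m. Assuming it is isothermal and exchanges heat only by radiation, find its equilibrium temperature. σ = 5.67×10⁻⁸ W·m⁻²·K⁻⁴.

T ≈ 154 K

First find the stellar flux at distance d: S = L/(4πd²) = 1.17×10²⁷/(4π·(8.57×10¹¹)²) = 126.8 W/m².
For an isothermal sphere, absorbed (1−a)S·πr² = emitted σ·4πr²·T⁴, so T⁴ = (1−a)S/(4σ).
T⁴ = 1.00·126.8/(4·5.67×10⁻⁸) = 5.589×10⁸ K⁴.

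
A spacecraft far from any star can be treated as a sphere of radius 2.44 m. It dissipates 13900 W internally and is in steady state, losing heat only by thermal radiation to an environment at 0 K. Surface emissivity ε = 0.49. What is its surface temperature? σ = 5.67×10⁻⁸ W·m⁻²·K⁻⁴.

Steady state: internal power = radiated power, P = εσA T⁴.
Radiating area A = 4πr² = 74.82 m².
T⁴ = P/(εσA) = 13900/(0.49·5.67×10⁻⁸·74.82) = 6.687×10⁹ K⁴.
T = (6.687×10⁹)^(1/4).

T ≈ 286 K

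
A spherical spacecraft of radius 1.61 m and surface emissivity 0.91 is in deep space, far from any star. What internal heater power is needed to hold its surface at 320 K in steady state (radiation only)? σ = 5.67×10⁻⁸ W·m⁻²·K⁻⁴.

P ≈ 17600 W

P = εσ·4πr²·T⁴.
4πr² = 32.57 m²; T⁴ = 1.049×10¹⁰ K⁴.
P = 0.91·5.67×10⁻⁸·32.57·1.049×10¹⁰.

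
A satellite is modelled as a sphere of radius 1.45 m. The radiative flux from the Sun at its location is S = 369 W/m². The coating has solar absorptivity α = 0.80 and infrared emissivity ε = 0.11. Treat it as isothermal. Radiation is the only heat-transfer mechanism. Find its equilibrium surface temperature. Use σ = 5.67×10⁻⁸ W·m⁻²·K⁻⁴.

T ≈ 330 K

At equilibrium, absorbed power = emitted power.
Absorbing cross-section = πr² = 6.605 m²; emitting surface = 4πr² = 26.42 m² (ratio 4).
αS·A_cross = εσ·A_surf·T⁴  ⇒  T⁴ = αS/(ε·4σ).
T⁴ = 0.800·369/(0.11·4·5.67×10⁻⁸) = 1.183×10¹⁰ K⁴.
T = (1.183×10¹⁰)^(1/4).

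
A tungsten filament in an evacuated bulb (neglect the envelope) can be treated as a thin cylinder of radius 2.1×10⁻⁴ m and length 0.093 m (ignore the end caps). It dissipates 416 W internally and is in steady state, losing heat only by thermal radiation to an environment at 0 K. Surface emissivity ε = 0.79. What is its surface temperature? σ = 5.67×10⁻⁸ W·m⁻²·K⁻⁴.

T ≈ 2950 K

Steady state: internal power = radiated power, P = εσA T⁴.
Radiating area A = 2πrL = 1.227×10⁻⁴ m².
T⁴ = P/(εσA) = 416/(0.79·5.67×10⁻⁸·1.227×10⁻⁴) = 7.568×10¹³ K⁴.
T = (7.568×10¹³)^(1/4).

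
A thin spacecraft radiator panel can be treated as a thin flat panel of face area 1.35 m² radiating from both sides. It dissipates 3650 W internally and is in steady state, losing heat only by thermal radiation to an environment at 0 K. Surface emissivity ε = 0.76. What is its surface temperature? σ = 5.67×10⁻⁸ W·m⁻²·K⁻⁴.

T ≈ 421 K

Steady state: internal power = radiated power, P = εσA T⁴.
Radiating area A = 2·1.35 = 2.700 m².
T⁴ = P/(εσA) = 3650/(0.76·5.67×10⁻⁸·2.700) = 3.137×10¹⁰ K⁴.
T = (3.137×10¹⁰)^(1/4).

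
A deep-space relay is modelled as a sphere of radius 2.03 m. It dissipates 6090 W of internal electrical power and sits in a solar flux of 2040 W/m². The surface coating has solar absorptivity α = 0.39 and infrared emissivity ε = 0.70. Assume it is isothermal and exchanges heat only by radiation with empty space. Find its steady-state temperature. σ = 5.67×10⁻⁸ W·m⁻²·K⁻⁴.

T ≈ 299 K

At steady state, absorbed solar power + internal power = radiated power.
Absorbed: α·S·A_cross = 0.39·2040·12.95 = 10300 W (cross-section πr²).
Total input = 10300 + 6090 = 16390 W.
Radiated: εσ·A_surf·T⁴ with A_surf = 4πr² = 51.78 m².
T⁴ = 16390/(0.70·5.67×10⁻⁸·51.78) = 7.974×10⁹ K⁴.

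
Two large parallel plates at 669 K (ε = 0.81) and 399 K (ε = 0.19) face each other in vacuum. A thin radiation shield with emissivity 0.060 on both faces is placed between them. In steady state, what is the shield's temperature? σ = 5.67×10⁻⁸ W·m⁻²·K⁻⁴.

T_s ≈ 591 K

In steady state the net flux on the hot side equals that on the cold side.
σ(T₁⁴−T_s⁴)/D₁ = σ(T_s⁴−T₂⁴)/D₂, with D₁ = 1/ε₁+1/ε_s−1 = 16.90, D₂ = 1/ε_s+1/ε₂−1 = 20.93.
Solve for T_s⁴: T_s⁴ = (D₂·T₁⁴ + D₁·T₂⁴)/(D₁+D₂) = 1.221×10¹¹ K⁴.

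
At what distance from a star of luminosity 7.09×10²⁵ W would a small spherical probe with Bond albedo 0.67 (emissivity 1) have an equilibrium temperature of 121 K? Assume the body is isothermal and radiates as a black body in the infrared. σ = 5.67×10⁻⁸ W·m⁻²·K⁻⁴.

d ≈ 1.96×10¹¹ m

For an isothermal black-emitting sphere, (1−a)S·πr² = σ·4πr²·T⁴ ⇒ S = 4σT⁴/(1−a).
S = 4·5.67×10⁻⁸·(121)⁴/0.330 = 147.3 W/m².
Flux falls as S = L/(4πd²), so d = √(L/(4πS)) = √(7.09×10²⁵/(4π·147.3)).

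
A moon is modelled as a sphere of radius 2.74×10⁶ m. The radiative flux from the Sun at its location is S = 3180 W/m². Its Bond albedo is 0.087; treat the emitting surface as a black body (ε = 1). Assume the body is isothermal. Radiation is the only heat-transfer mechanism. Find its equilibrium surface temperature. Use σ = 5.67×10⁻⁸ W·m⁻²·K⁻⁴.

T ≈ 336 K

At equilibrium, absorbed power = emitted power.
Absorbing cross-section = πr² = 2.359×10¹³ m²; emitting surface = 4πr² = 9.434×10¹³ m² (ratio 4).
(1−a)S·A_cross = εσ·A_surf·T⁴  ⇒  T⁴ = (1−a)S/(4σ).
T⁴ = 0.913·3180/(4·5.67×10⁻⁸) = 1.280×10¹⁰ K⁴.
T = (1.280×10¹⁰)^(1/4).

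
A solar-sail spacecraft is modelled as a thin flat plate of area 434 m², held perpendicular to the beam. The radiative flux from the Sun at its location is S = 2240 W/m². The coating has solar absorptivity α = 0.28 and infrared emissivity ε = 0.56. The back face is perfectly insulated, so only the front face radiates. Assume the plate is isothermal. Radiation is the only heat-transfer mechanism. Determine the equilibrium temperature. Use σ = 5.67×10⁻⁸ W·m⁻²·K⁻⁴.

At equilibrium, absorbed power = emitted power.
Absorbing cross-section = A = 434.0 m²; emitting surface = A = 434.0 m² (ratio 1).
αS·A_cross = εσ·A_surf·T⁴  ⇒  T⁴ = αS/(ε·1σ).
T⁴ = 0.280·2240/(0.56·1·5.67×10⁻⁸) = 1.975×10¹⁰ K⁴.
T = (1.975×10¹⁰)^(1/4).

T ≈ 375 K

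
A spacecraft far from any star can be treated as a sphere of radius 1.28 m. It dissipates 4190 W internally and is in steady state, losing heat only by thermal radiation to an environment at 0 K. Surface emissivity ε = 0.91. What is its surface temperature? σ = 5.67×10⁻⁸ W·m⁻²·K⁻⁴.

T ≈ 251 K

Steady state: internal power = radiated power, P = εσA T⁴.
Radiating area A = 4πr² = 20.59 m².
T⁴ = P/(εσA) = 4190/(0.91·5.67×10⁻⁸·20.59) = 3.944×10⁹ K⁴.
T = (3.944×10⁹)^(1/4).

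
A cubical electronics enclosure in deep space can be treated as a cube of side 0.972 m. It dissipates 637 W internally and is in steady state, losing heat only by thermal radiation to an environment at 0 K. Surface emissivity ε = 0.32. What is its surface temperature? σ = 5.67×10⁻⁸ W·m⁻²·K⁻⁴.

Steady state: internal power = radiated power, P = εσA T⁴.
Radiating area A = 6L² = 5.669 m².
T⁴ = P/(εσA) = 637/(0.32·5.67×10⁻⁸·5.669) = 6.193×10⁹ K⁴.
T = (6.193×10⁹)^(1/4).

T ≈ 281 K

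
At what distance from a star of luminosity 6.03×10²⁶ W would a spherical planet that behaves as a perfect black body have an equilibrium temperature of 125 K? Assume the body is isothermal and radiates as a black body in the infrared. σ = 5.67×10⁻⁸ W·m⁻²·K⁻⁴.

For an isothermal black-emitting sphere, (1−a)S·πr² = σ·4πr²·T⁴ ⇒ S = 4σT⁴/(1−a).
S = 4·5.67×10⁻⁸·(125)⁴/1.00 = 55.37 W/m².
Flux falls as S = L/(4πd²), so d = √(L/(4πS)) = √(6.03×10²⁶/(4π·55.37)).

d ≈ 9.31×10¹¹ m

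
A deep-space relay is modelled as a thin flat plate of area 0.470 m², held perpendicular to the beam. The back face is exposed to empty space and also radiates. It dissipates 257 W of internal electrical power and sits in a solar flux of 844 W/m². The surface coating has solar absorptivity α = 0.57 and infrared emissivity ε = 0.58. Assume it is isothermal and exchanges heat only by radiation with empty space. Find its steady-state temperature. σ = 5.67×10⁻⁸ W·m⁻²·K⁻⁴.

At steady state, absorbed solar power + internal power = radiated power.
Absorbed: α·S·A_cross = 0.57·844·0.4700 = 226.1 W (cross-section A).
Total input = 226.1 + 257 = 483.1 W.
Radiated: εσ·A_surf·T⁴ with A_surf = 2A = 0.9400 m².
T⁴ = 483.1/(0.58·5.67×10⁻⁸·0.9400) = 1.563×10¹⁰ K⁴.

T ≈ 354 K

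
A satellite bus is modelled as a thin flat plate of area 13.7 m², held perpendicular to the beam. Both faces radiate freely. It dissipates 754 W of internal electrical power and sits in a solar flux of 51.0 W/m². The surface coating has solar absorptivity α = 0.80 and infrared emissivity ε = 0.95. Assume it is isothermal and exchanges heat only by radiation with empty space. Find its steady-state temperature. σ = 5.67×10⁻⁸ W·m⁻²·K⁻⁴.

At steady state, absorbed solar power + internal power = radiated power.
Absorbed: α·S·A_cross = 0.80·51.0·13.70 = 559.0 W (cross-section A).
Total input = 559.0 + 754 = 1313 W.
Radiated: εσ·A_surf·T⁴ with A_surf = 2A = 27.40 m².
T⁴ = 1313/(0.95·5.67×10⁻⁸·27.40) = 8.896×10⁸ K⁴.

T ≈ 173 K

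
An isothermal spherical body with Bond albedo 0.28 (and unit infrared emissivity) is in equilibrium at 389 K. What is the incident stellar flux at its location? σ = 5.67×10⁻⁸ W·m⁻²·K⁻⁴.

(1−a)S·πr² = σ·4πr²·T⁴ ⇒ S = 4σT⁴/(1−a).
S = 4·5.67×10⁻⁸·2.290×10¹⁰/0.720.

S ≈ 7210 W/m²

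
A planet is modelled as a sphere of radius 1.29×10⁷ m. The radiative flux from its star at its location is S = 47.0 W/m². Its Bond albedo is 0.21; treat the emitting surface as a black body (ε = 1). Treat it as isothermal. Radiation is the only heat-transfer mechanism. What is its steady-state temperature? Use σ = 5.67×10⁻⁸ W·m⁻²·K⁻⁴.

At equilibrium, absorbed power = emitted power.
Absorbing cross-section = πr² = 5.228×10¹⁴ m²; emitting surface = 4πr² = 2.091×10¹⁵ m² (ratio 4).
(1−a)S·A_cross = εσ·A_surf·T⁴  ⇒  T⁴ = (1−a)S/(4σ).
T⁴ = 0.790·47.0/(4·5.67×10⁻⁸) = 1.637×10⁸ K⁴.
T = (1.637×10⁸)^(1/4).

T ≈ 113 K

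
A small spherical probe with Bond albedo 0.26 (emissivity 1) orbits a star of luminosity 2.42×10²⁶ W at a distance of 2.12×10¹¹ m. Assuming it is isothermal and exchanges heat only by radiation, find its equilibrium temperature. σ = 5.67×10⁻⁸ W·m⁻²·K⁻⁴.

T ≈ 193 K

First find the stellar flux at distance d: S = L/(4πd²) = 2.42×10²⁶/(4π·(2.12×10¹¹)²) = 428.5 W/m².
For an isothermal sphere, absorbed (1−a)S·πr² = emitted σ·4πr²·T⁴, so T⁴ = (1−a)S/(4σ).
T⁴ = 0.740·428.5/(4·5.67×10⁻⁸) = 1.398×10⁹ K⁴.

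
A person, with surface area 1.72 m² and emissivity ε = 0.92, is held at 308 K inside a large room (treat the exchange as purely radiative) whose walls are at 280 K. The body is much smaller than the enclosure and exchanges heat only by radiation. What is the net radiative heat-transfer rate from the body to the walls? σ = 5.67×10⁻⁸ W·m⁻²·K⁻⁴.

P_net ≈ 256 W

For a small grey body in a large enclosure: P_net = εσA(T_body⁴ − T_wall⁴).
A = 1.72 m²; T_body⁴ − T_wall⁴ = 8.999×10⁹ − 6.147×10⁹ = 2.853×10⁹ K⁴.
|P_net| = 0.92·5.67×10⁻⁸·1.720·2.853×10⁹.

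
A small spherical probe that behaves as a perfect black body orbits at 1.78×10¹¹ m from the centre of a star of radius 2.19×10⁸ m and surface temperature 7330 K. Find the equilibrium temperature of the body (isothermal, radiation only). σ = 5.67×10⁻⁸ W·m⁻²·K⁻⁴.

The star's surface emits σT_*⁴; at distance d the flux is S = σT_*⁴(R_*/d)².
S = 5.67×10⁻⁸·(7330)⁴·(2.19×10⁸/1.78×10¹¹)² = 247.8 W/m².
For an isothermal sphere T⁴ = (1−a)S/(4σ) = 1.092×10⁹ K⁴.

T ≈ 182 K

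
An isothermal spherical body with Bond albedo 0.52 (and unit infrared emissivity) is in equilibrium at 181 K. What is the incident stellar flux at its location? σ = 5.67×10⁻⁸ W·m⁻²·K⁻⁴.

(1−a)S·πr² = σ·4πr²·T⁴ ⇒ S = 4σT⁴/(1−a).
S = 4·5.67×10⁻⁸·1.073×10⁹/0.480.

S ≈ 507 W/m²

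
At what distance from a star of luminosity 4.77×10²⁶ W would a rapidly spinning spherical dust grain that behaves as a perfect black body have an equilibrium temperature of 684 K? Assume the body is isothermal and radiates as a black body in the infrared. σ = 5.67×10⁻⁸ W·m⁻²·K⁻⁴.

For an isothermal black-emitting sphere, (1−a)S·πr² = σ·4πr²·T⁴ ⇒ S = 4σT⁴/(1−a).
S = 4·5.67×10⁻⁸·(684)⁴/1.00 = 49640 W/m².
Flux falls as S = L/(4πd²), so d = √(L/(4πS)) = √(4.77×10²⁶/(4π·49640)).

d ≈ 2.77×10¹⁰ m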